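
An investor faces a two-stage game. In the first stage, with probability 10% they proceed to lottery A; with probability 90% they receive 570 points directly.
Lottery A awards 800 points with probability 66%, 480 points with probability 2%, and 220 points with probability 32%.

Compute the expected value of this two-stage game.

EV(A) = 0.66 × 800 + 0.02 × 480 + 0.32 × 220 = 528 + 9.6 + 70.4 = 608
Branch B: 570 (certain)
Overall = 0.1 × 608 + 0.9 × 570 = 60.8 + 513 = 573.8

573.8 points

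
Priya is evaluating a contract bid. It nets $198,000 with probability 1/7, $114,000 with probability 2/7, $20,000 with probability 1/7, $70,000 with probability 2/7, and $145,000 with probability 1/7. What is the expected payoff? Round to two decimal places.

$104,428.57

EV = 1/7 × 198000 + 2/7 × 114000 + 1/7 × 20000 + 2/7 × 70000 + 1/7 × 145000 = 28285.7143 + 32571.4286 + 2857.1429 + 20000 + 20714.2857 = 104428.5714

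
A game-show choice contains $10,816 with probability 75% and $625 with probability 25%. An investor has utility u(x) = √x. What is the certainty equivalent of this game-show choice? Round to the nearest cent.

E[u] = 0.75·√10816 + 0.25·√625 = 0.75·104 + 0.25·25 = 84.25
CE = (84.25)² = 7098.0625

$7,098.06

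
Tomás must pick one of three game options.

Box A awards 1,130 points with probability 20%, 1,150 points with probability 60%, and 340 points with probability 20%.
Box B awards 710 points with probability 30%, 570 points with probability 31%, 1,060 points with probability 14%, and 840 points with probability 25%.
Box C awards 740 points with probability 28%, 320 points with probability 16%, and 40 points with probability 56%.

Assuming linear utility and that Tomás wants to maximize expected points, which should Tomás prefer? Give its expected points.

Box A (984 points)

Box A = 0.2 × 1130 + 0.6 × 1150 + 0.2 × 340 = 226 + 690 + 68 = 984
Box B = 0.3 × 710 + 0.31 × 570 + 0.14 × 1060 + 0.25 × 840 = 213 + 176.7 + 148.4 + 210 = 748.1
Box C = 0.28 × 740 + 0.16 × 320 + 0.56 × 40 = 207.2 + 51.2 + 22.4 = 280.8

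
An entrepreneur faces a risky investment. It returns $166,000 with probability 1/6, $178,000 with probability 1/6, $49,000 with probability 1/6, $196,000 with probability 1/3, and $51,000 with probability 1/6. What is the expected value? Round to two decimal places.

$139,333.33

EV = 1/6 × 166000 + 1/6 × 178000 + 1/6 × 49000 + 1/3 × 196000 + 1/6 × 51000 = 27666.6667 + 29666.6667 + 8166.6667 + 65333.3333 + 8500 = 139333.3333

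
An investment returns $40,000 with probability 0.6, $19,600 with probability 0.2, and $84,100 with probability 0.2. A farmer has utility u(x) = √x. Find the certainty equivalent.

E[u] = 0.6·√40000 + 0.2·√19600 + 0.2·√84100 = 0.6·200 + 0.2·140 + 0.2·290 = 206
CE = (206)² = 42436

$42,436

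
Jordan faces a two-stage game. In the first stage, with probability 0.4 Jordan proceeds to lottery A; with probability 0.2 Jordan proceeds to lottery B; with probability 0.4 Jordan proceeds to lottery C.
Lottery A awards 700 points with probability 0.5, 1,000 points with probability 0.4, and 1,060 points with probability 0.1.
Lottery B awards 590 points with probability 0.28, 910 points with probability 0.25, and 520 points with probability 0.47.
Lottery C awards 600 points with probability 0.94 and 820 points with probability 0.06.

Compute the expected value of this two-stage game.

715.1 points

EV(A) = 0.5 × 700 + 0.4 × 1000 + 0.1 × 1060 = 350 + 400 + 106 = 856
EV(B) = 0.28 × 590 + 0.25 × 910 + 0.47 × 520 = 165.2 + 227.5 + 244.4 = 637.1
EV(C) = 0.94 × 600 + 0.06 × 820 = 564 + 49.2 = 613.2
Overall = 0.4 × 856 + 0.2 × 637.1 + 0.4 × 613.2 = 342.4 + 127.42 + 245.28 = 715.1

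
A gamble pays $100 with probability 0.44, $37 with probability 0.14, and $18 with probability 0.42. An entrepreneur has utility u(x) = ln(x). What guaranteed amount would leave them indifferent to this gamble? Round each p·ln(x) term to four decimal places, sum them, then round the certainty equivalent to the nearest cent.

E[u] = 0.44·ln(100) + 0.14·ln(37) + 0.42·ln(18) = 2.0263 + 0.5055 + 1.2140 = 3.7458
CE = e^3.7458 ≈ 42.34

$42.34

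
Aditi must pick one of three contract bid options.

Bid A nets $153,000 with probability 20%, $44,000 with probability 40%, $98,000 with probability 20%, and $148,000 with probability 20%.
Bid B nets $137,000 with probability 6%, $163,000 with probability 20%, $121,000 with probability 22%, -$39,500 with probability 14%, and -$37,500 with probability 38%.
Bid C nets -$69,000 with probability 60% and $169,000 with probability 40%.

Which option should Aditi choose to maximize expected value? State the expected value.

Bid A = 0.2 × 153000 + 0.4 × 44000 + 0.2 × 98000 + 0.2 × 148000 = 30600 + 17600 + 19600 + 29600 = 97400
Bid B = 0.06 × 137000 + 0.2 × 163000 + 0.22 × 121000 + 0.14 × (-39500) + 0.38 × (-37500) = 8220 + 32600 + 26620 − 5530 − 14250 = 47660
Bid C = 0.6 × (-69000) + 0.4 × 169000 = -41400 + 67600 = 26200

Bid A ($97,400)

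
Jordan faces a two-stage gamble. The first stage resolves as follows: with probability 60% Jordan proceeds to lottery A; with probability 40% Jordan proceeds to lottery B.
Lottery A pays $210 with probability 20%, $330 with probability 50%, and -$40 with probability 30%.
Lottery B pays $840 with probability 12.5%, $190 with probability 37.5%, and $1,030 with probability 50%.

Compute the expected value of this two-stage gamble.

EV(A) = 0.2 × 210 + 0.5 × 330 + 0.3 × (-40) = 42 + 165 − 12 = 195
EV(B) = 0.125 × 840 + 0.375 × 190 + 0.5 × 1030 = 105 + 71.25 + 515 = 691.25
Overall = 0.6 × 195 + 0.4 × 691.25 = 117 + 276.5 = 393.5

$393.50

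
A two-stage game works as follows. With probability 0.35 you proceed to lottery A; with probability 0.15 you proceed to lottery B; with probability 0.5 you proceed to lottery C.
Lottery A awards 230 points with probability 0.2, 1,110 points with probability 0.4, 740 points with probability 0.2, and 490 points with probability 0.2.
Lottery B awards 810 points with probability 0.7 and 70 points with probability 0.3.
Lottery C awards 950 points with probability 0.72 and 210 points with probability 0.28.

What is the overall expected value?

717.2 points

EV(A) = 0.2 × 230 + 0.4 × 1110 + 0.2 × 740 + 0.2 × 490 = 46 + 444 + 148 + 98 = 736
EV(B) = 0.7 × 810 + 0.3 × 70 = 567 + 21 = 588
EV(C) = 0.72 × 950 + 0.28 × 210 = 684 + 58.8 = 742.8
Overall = 0.35 × 736 + 0.15 × 588 + 0.5 × 742.8 = 257.6 + 88.2 + 371.4 = 717.2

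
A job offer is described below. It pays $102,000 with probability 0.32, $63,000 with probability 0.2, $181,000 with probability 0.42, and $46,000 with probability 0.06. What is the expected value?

$124,020

EV = 0.32 × 102000 + 0.2 × 63000 + 0.42 × 181000 + 0.06 × 46000 = 32640 + 12600 + 76020 + 2760 = 124020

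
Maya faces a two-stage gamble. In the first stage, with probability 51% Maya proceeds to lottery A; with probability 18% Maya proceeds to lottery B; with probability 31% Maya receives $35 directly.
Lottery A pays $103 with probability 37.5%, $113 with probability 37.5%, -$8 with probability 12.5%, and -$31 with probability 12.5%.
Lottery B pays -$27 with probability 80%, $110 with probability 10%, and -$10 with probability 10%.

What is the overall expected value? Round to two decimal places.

EV(A) = 0.375 × 103 + 0.375 × 113 + 0.125 × (-8) + 0.125 × (-31) = 38.625 + 42.375 − 1 − 3.875 = 76.125
EV(B) = 0.8 × (-27) + 0.1 × 110 + 0.1 × (-10) = -21.6 + 11 − 1 = -11.6
Branch C: 35 (certain)
Overall = 0.51 × 76.125 + 0.18 × (-11.6) + 0.31 × 35 = 38.82375 − 2.088 + 10.85 = 47.58575

$47.59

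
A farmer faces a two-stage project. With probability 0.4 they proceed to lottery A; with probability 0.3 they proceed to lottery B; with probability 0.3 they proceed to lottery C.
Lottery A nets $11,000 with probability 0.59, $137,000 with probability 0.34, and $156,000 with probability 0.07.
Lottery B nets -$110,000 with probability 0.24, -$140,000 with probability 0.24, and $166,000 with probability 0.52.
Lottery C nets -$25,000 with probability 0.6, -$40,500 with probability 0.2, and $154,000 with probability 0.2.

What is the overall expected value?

$35,802

EV(A) = 0.59 × 11000 + 0.34 × 137000 + 0.07 × 156000 = 6490 + 46580 + 10920 = 63990
EV(B) = 0.24 × (-110000) + 0.24 × (-140000) + 0.52 × 166000 = -26400 − 33600 + 86320 = 26320
EV(C) = 0.6 × (-25000) + 0.2 × (-40500) + 0.2 × 154000 = -15000 − 8100 + 30800 = 7700
Overall = 0.4 × 63990 + 0.3 × 26320 + 0.3 × 7700 = 25596 + 7896 + 2310 = 35802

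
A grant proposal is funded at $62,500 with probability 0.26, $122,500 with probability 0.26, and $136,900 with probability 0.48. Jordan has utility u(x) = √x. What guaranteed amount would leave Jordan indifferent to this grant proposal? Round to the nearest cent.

E[u] = 0.26·√62500 + 0.26·√122500 + 0.48·√136900 = 0.26·250 + 0.26·350 + 0.48·370 = 333.6
CE = (333.6)² = 111288.96

$111,288.96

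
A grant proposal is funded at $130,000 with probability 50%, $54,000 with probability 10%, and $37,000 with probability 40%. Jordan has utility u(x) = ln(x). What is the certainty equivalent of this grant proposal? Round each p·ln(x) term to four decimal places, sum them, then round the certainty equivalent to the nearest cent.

$72,027.26

E[u] = 0.5·ln(130000) + 0.1·ln(54000) + 0.4·ln(37000) = 5.8876 + 1.0897 + 4.2075 = 11.1848
CE = e^11.1848 ≈ 72027.26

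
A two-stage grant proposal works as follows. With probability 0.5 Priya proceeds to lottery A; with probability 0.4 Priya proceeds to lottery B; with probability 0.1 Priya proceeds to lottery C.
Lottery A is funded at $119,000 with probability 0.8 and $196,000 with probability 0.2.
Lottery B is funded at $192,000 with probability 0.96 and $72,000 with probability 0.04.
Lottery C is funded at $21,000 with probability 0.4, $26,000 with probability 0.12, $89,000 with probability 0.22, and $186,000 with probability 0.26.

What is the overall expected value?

EV(A) = 0.8 × 119000 + 0.2 × 196000 = 95200 + 39200 = 134400
EV(B) = 0.96 × 192000 + 0.04 × 72000 = 184320 + 2880 = 187200
EV(C) = 0.4 × 21000 + 0.12 × 26000 + 0.22 × 89000 + 0.26 × 186000 = 8400 + 3120 + 19580 + 48360 = 79460
Overall = 0.5 × 134400 + 0.4 × 187200 + 0.1 × 79460 = 67200 + 74880 + 7946 = 150026

$150,026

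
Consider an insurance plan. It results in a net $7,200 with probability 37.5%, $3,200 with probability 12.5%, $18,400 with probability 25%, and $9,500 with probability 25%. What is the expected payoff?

EV = 0.375 × 7200 + 0.125 × 3200 + 0.25 × 18400 + 0.25 × 9500 = 2700 + 400 + 4600 + 2375 = 10075

$10,075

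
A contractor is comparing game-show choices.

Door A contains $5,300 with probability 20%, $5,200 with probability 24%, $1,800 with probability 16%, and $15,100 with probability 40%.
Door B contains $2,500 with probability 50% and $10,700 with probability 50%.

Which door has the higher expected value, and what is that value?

Door A = 0.2 × 5300 + 0.24 × 5200 + 0.16 × 1800 + 0.4 × 15100 = 1060 + 1248 + 288 + 6040 = 8636
Door B = 0.5 × 2500 + 0.5 × 10700 = 1250 + 5350 = 6600

Door A ($8,636)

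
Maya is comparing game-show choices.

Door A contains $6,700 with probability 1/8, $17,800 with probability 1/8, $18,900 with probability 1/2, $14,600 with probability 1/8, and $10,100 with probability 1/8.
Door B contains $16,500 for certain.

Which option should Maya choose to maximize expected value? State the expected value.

Door B ($16,500)

Door A = 1/8 × 6700 + 1/8 × 17800 + 1/2 × 18900 + 1/8 × 14600 + 1/8 × 10100 = 837.5 + 2225 + 9450 + 1825 + 1262.5 = 15600
Door B: 16500 (certain)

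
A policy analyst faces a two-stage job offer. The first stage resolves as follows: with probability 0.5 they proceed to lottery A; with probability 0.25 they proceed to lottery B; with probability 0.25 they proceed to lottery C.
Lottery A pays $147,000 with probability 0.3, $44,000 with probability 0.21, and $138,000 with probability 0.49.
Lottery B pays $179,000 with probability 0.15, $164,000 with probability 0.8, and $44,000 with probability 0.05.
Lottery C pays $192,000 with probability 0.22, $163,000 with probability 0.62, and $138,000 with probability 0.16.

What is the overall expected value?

EV(A) = 0.3 × 147000 + 0.21 × 44000 + 0.49 × 138000 = 44100 + 9240 + 67620 = 120960
EV(B) = 0.15 × 179000 + 0.8 × 164000 + 0.05 × 44000 = 26850 + 131200 + 2200 = 160250
EV(C) = 0.22 × 192000 + 0.62 × 163000 + 0.16 × 138000 = 42240 + 101060 + 22080 = 165380
Overall = 0.5 × 120960 + 0.25 × 160250 + 0.25 × 165380 = 60480 + 40062.5 + 41345 = 141887.5

$141,887.50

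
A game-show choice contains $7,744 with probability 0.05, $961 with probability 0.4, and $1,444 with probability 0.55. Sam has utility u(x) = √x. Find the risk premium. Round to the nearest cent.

$144.51

E[u] = 0.05·√7744 + 0.4·√961 + 0.55·√1444 = 0.05·88 + 0.4·31 + 0.55·38 = 37.7
CE = (37.7)² = 1421.29
Risk premium = EV − CE = 1565.8 − 1421.29 = 144.51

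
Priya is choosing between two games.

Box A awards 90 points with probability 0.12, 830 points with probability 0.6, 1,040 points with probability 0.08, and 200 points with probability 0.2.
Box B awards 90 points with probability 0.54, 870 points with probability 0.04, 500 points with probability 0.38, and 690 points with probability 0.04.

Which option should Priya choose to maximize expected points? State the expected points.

Box A (632 points)

Box A = 0.12 × 90 + 0.6 × 830 + 0.08 × 1040 + 0.2 × 200 = 10.8 + 498 + 83.2 + 40 = 632
Box B = 0.54 × 90 + 0.04 × 870 + 0.38 × 500 + 0.04 × 690 = 48.6 + 34.8 + 190 + 27.6 = 301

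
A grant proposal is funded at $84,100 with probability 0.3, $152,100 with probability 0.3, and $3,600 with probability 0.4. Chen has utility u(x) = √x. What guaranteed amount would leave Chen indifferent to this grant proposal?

$51,984

E[u] = 0.3·√84100 + 0.3·√152100 + 0.4·√3600 = 0.3·290 + 0.3·390 + 0.4·60 = 228
CE = (228)² = 51984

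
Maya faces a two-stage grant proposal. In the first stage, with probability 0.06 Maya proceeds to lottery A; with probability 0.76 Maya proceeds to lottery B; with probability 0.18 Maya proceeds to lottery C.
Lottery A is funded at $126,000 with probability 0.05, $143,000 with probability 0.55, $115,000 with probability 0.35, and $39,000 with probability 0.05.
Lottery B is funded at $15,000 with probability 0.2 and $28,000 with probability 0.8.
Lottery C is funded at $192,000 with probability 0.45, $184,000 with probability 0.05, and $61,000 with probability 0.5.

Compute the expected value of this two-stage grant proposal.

EV(A) = 0.05 × 126000 + 0.55 × 143000 + 0.35 × 115000 + 0.05 × 39000 = 6300 + 78650 + 40250 + 1950 = 127150
EV(B) = 0.2 × 15000 + 0.8 × 28000 = 3000 + 22400 = 25400
EV(C) = 0.45 × 192000 + 0.05 × 184000 + 0.5 × 61000 = 86400 + 9200 + 30500 = 126100
Overall = 0.06 × 127150 + 0.76 × 25400 + 0.18 × 126100 = 7629 + 19304 + 22698 = 49631

$49,631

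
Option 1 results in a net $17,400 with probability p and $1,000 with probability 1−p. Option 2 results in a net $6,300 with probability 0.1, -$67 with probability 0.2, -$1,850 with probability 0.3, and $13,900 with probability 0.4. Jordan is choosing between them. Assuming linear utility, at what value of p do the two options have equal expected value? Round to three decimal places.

EV(Option 2) = 0.1 × 6300 + 0.2 × (-67) + 0.3 × (-1850) + 0.4 × 13900 = 630 − 13.4 − 555 + 5560 = 5621.6
p·17400 + (1−p)·1000 = 5621.6
16400p + 1000 = 5621.6
p = (5621.6 − 1000) / 16400

p = 0.282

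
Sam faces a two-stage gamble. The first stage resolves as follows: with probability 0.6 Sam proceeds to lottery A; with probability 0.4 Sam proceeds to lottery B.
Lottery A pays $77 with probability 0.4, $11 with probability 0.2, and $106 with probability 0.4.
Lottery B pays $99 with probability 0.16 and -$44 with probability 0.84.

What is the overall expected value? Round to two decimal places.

EV(A) = 0.4 × 77 + 0.2 × 11 + 0.4 × 106 = 30.8 + 2.2 + 42.4 = 75.4
EV(B) = 0.16 × 99 + 0.84 × (-44) = 15.84 − 36.96 = -21.12
Overall = 0.6 × 75.4 + 0.4 × (-21.12) = 45.24 − 8.448 = 36.792

$36.79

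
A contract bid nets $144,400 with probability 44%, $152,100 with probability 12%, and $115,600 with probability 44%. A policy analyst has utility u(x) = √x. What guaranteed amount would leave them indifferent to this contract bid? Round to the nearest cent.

E[u] = 0.44·√144400 + 0.12·√152100 + 0.44·√115600 = 0.44·380 + 0.12·390 + 0.44·340 = 363.6
CE = (363.6)² = 132204.96

$132,204.96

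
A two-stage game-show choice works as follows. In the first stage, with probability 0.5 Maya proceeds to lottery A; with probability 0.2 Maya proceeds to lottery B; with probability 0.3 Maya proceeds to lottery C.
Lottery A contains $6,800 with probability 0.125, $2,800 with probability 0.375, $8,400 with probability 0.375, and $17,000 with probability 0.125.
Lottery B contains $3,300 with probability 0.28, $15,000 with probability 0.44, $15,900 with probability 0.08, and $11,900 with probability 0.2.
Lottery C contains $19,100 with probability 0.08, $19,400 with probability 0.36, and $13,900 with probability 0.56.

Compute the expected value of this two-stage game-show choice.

EV(A) = 0.125 × 6800 + 0.375 × 2800 + 0.375 × 8400 + 0.125 × 17000 = 850 + 1050 + 3150 + 2125 = 7175
EV(B) = 0.28 × 3300 + 0.44 × 15000 + 0.08 × 15900 + 0.2 × 11900 = 924 + 6600 + 1272 + 2380 = 11176
EV(C) = 0.08 × 19100 + 0.36 × 19400 + 0.56 × 13900 = 1528 + 6984 + 7784 = 16296
Overall = 0.5 × 7175 + 0.2 × 11176 + 0.3 × 16296 = 3587.5 + 2235.2 + 4888.8 = 10711.5

$10,711.50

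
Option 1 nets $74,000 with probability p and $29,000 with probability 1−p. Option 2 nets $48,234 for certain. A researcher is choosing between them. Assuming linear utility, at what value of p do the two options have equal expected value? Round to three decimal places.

p = 0.427

p·74000 + (1−p)·29000 = 48234
45000p + 29000 = 48234
p = (48234 − 29000) / 45000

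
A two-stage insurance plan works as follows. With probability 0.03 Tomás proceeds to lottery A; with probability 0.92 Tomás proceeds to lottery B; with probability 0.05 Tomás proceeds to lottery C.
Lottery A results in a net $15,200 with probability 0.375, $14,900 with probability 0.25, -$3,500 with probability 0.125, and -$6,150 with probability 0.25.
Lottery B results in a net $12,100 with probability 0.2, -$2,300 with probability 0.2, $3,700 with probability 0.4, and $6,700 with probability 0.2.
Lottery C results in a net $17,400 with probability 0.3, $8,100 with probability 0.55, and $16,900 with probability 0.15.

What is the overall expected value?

$5,231.60

EV(A) = 0.375 × 15200 + 0.25 × 14900 + 0.125 × (-3500) + 0.25 × (-6150) = 5700 + 3725 − 437.5 − 1537.5 = 7450
EV(B) = 0.2 × 12100 + 0.2 × (-2300) + 0.4 × 3700 + 0.2 × 6700 = 2420 − 460 + 1480 + 1340 = 4780
EV(C) = 0.3 × 17400 + 0.55 × 8100 + 0.15 × 16900 = 5220 + 4455 + 2535 = 12210
Overall = 0.03 × 7450 + 0.92 × 4780 + 0.05 × 12210 = 223.5 + 4397.6 + 610.5 = 5231.6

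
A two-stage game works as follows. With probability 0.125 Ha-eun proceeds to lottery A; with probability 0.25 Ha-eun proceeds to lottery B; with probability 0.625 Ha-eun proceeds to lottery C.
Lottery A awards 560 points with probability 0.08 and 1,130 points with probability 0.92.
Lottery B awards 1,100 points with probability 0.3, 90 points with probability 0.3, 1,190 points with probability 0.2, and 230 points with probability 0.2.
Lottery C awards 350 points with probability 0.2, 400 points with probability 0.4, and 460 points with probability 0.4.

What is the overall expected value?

554.55 points

EV(A) = 0.08 × 560 + 0.92 × 1130 = 44.8 + 1039.6 = 1084.4
EV(B) = 0.3 × 1100 + 0.3 × 90 + 0.2 × 1190 + 0.2 × 230 = 330 + 27 + 238 + 46 = 641
EV(C) = 0.2 × 350 + 0.4 × 400 + 0.4 × 460 = 70 + 160 + 184 = 414
Overall = 0.125 × 1084.4 + 0.25 × 641 + 0.625 × 414 = 135.55 + 160.25 + 258.75 = 554.55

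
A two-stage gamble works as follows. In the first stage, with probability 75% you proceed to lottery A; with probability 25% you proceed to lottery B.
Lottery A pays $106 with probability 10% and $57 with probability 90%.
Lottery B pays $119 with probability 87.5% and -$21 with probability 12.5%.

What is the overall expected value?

$71.80

EV(A) = 0.1 × 106 + 0.9 × 57 = 10.6 + 51.3 = 61.9
EV(B) = 0.875 × 119 + 0.125 × (-21) = 104.125 − 2.625 = 101.5
Overall = 0.75 × 61.9 + 0.25 × 101.5 = 46.425 + 25.375 = 71.8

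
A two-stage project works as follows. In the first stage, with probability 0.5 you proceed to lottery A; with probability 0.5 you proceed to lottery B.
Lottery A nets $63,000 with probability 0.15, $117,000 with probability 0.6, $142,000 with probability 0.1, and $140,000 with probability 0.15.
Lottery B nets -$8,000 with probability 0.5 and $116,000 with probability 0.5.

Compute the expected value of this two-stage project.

EV(A) = 0.15 × 63000 + 0.6 × 117000 + 0.1 × 142000 + 0.15 × 140000 = 9450 + 70200 + 14200 + 21000 = 114850
EV(B) = 0.5 × (-8000) + 0.5 × 116000 = -4000 + 58000 = 54000
Overall = 0.5 × 114850 + 0.5 × 54000 = 57425 + 27000 = 84425

$84,425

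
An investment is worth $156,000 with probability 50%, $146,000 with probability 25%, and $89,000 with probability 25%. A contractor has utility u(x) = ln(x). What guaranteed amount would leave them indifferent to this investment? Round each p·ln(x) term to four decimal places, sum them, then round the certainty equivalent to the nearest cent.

E[u] = 0.5·ln(156000) + 0.25·ln(146000) + 0.25·ln(89000) = 5.9788 + 2.9728 + 2.8491 = 11.8007
CE = e^11.8007 ≈ 133345.66

$133,345.66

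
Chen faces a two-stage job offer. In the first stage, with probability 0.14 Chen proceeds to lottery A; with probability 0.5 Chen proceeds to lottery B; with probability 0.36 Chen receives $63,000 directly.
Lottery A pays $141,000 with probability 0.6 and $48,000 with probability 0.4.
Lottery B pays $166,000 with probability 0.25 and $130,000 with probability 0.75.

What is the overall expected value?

EV(A) = 0.6 × 141000 + 0.4 × 48000 = 84600 + 19200 = 103800
EV(B) = 0.25 × 166000 + 0.75 × 130000 = 41500 + 97500 = 139000
Branch C: 63000 (certain)
Overall = 0.14 × 103800 + 0.5 × 139000 + 0.36 × 63000 = 14532 + 69500 + 22680 = 106712

$106,712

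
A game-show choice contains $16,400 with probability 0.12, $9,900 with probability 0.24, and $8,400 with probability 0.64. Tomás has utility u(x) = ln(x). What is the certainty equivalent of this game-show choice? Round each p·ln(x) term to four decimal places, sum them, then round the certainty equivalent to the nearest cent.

E[u] = 0.12·ln(16400) + 0.24·ln(9900) + 0.64·ln(8400) = 1.1646 + 2.2081 + 5.7830 = 9.1557
CE = e^9.1557 ≈ 9468.26

$9,468.26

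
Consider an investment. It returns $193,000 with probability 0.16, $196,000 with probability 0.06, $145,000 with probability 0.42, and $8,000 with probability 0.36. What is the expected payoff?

EV = 0.16 × 193000 + 0.06 × 196000 + 0.42 × 145000 + 0.36 × 8000 = 30880 + 11760 + 60900 + 2880 = 106420

$106,420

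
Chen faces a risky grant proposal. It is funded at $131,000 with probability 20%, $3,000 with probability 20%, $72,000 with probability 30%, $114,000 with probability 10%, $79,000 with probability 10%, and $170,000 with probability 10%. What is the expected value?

EV = 0.2 × 131000 + 0.2 × 3000 + 0.3 × 72000 + 0.1 × 114000 + 0.1 × 79000 + 0.1 × 170000 = 26200 + 600 + 21600 + 11400 + 7900 + 17000 = 84700

$84,700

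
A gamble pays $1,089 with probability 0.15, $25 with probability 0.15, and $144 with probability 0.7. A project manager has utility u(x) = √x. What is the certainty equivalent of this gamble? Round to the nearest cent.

E[u] = 0.15·√1089 + 0.15·√25 + 0.7·√144 = 0.15·33 + 0.15·5 + 0.7·12 = 14.1
CE = (14.1)² = 198.81

$198.81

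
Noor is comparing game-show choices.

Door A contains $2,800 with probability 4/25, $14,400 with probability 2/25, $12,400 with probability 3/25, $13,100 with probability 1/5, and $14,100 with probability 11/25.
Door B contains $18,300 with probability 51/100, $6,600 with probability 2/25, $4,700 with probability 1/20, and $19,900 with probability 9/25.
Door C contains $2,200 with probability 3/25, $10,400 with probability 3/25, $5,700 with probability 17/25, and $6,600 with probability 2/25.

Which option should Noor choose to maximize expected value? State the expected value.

Door B ($17,260)

Door A = 4/25 × 2800 + 2/25 × 14400 + 3/25 × 12400 + 1/5 × 13100 + 11/25 × 14100 = 448 + 1152 + 1488 + 2620 + 6204 = 11912
Door B = 51/100 × 18300 + 2/25 × 6600 + 1/20 × 4700 + 9/25 × 19900 = 9333 + 528 + 235 + 7164 = 17260
Door C = 3/25 × 2200 + 3/25 × 10400 + 17/25 × 5700 + 2/25 × 6600 = 264 + 1248 + 3876 + 528 = 5916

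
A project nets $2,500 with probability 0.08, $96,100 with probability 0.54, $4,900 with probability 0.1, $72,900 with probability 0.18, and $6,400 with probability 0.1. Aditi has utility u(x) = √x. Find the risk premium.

E[u] = 0.08·√2500 + 0.54·√96100 + 0.1·√4900 + 0.18·√72900 + 0.1·√6400 = 0.08·50 + 0.54·310 + 0.1·70 + 0.18·270 + 0.1·80 = 235
CE = (235)² = 55225
Risk premium = EV − CE = 66346 − 55225 = 11121

$11,121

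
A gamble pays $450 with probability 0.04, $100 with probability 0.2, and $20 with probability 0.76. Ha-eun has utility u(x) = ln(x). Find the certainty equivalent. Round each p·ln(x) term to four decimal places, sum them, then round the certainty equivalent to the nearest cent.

$31.26

E[u] = 0.04·ln(450) + 0.2·ln(100) + 0.76·ln(20) = 0.2444 + 0.9210 + 2.2768 = 3.4422
CE = e^3.4422 ≈ 31.26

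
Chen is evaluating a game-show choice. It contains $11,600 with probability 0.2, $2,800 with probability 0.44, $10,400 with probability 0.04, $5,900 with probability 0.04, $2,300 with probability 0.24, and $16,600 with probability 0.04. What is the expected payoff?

EV = 0.2 × 11600 + 0.44 × 2800 + 0.04 × 10400 + 0.04 × 5900 + 0.24 × 2300 + 0.04 × 16600 = 2320 + 1232 + 416 + 236 + 552 + 664 = 5420

$5,420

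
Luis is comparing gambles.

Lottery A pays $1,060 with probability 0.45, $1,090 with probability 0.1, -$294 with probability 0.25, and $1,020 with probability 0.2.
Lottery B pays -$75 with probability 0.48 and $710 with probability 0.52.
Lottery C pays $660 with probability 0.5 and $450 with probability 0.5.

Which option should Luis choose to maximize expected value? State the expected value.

Lottery A ($716.50)

Lottery A = 0.45 × 1060 + 0.1 × 1090 + 0.25 × (-294) + 0.2 × 1020 = 477 + 109 − 73.5 + 204 = 716.5
Lottery B = 0.48 × (-75) + 0.52 × 710 = -36 + 369.2 = 333.2
Lottery C = 0.5 × 660 + 0.5 × 450 = 330 + 225 = 555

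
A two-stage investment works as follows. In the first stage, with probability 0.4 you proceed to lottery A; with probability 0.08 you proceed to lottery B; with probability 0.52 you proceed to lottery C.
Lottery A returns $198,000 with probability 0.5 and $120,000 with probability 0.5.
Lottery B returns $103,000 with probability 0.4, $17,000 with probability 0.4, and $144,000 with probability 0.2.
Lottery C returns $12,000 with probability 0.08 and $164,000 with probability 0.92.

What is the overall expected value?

$148,700.80

EV(A) = 0.5 × 198000 + 0.5 × 120000 = 99000 + 60000 = 159000
EV(B) = 0.4 × 103000 + 0.4 × 17000 + 0.2 × 144000 = 41200 + 6800 + 28800 = 76800
EV(C) = 0.08 × 12000 + 0.92 × 164000 = 960 + 150880 = 151840
Overall = 0.4 × 159000 + 0.08 × 76800 + 0.52 × 151840 = 63600 + 6144 + 78956.8 = 148700.8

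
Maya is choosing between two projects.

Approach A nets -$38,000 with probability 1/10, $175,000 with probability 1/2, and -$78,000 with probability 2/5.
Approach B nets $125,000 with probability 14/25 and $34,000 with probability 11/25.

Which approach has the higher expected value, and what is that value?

Approach A = 1/10 × (-38000) + 1/2 × 175000 + 2/5 × (-78000) = -3800 + 87500 − 31200 = 52500
Approach B = 14/25 × 125000 + 11/25 × 34000 = 70000 + 14960 = 84960

Approach B ($84,960)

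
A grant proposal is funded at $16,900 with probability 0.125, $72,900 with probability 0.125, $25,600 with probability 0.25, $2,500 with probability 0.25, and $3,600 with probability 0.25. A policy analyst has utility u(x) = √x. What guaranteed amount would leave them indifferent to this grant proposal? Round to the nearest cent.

$13,806.25

E[u] = 0.125·√16900 + 0.125·√72900 + 0.25·√25600 + 0.25·√2500 + 0.25·√3600 = 0.125·130 + 0.125·270 + 0.25·160 + 0.25·50 + 0.25·60 = 117.5
CE = (117.5)² = 13806.25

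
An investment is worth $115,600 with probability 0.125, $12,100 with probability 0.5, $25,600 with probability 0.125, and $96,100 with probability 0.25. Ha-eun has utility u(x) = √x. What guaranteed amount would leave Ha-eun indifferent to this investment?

E[u] = 0.125·√115600 + 0.5·√12100 + 0.125·√25600 + 0.25·√96100 = 0.125·340 + 0.5·110 + 0.125·160 + 0.25·310 = 195
CE = (195)² = 38025

$38,025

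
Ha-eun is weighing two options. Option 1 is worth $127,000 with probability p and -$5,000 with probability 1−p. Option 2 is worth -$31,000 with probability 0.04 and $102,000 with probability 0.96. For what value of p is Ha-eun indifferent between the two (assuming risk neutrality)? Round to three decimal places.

EV(Option 2) = 0.04 × (-31000) + 0.96 × 102000 = -1240 + 97920 = 96680
p·127000 + (1−p)·(-5000) = 96680
132000p − 5000 = 96680
p = (96680 + 5000) / 132000

p = 0.770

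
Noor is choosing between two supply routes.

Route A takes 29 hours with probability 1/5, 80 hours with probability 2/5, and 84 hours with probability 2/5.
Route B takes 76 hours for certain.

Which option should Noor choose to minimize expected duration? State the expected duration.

Route A (71.4 hours)

Route A = 1/5 × 29 + 2/5 × 80 + 2/5 × 84 = 5.8 + 32 + 33.6 = 71.4
Route B: 76 (certain)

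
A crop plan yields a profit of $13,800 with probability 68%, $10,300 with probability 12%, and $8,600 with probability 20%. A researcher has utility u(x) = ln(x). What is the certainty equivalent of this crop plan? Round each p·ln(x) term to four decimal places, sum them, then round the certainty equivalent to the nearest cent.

$12,121.06

E[u] = 0.68·ln(13800) + 0.12·ln(10300) + 0.2·ln(8600) = 6.4820 + 1.1088 + 1.8119 = 9.4027
CE = e^9.4027 ≈ 12121.06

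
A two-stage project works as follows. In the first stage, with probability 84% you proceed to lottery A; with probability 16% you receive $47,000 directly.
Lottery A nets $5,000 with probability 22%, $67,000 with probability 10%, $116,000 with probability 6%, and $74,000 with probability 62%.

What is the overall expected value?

$58,457.60

EV(A) = 0.22 × 5000 + 0.1 × 67000 + 0.06 × 116000 + 0.62 × 74000 = 1100 + 6700 + 6960 + 45880 = 60640
Branch B: 47000 (certain)
Overall = 0.84 × 60640 + 0.16 × 47000 = 50937.6 + 7520 = 58457.6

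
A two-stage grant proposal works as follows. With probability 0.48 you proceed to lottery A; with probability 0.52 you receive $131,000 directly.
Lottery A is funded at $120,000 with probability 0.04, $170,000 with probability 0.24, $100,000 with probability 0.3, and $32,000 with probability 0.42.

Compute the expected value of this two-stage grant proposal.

EV(A) = 0.04 × 120000 + 0.24 × 170000 + 0.3 × 100000 + 0.42 × 32000 = 4800 + 40800 + 30000 + 13440 = 89040
Branch B: 131000 (certain)
Overall = 0.48 × 89040 + 0.52 × 131000 = 42739.2 + 68120 = 110859.2

$110,859.20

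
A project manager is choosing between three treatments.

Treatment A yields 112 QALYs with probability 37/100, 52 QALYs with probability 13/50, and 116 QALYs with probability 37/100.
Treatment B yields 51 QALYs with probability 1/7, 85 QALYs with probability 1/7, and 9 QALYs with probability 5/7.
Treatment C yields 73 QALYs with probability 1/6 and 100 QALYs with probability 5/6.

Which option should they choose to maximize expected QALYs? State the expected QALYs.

Treatment A = 37/100 × 112 + 13/50 × 52 + 37/100 × 116 = 41.44 + 13.52 + 42.92 = 97.88
Treatment B = 1/7 × 51 + 1/7 × 85 + 5/7 × 9 = 7.2857 + 12.1429 + 6.4286 = 25.8571
Treatment C = 1/6 × 73 + 5/6 × 100 = 12.1667 + 83.3333 = 95.5

Treatment A (97.88 QALYs)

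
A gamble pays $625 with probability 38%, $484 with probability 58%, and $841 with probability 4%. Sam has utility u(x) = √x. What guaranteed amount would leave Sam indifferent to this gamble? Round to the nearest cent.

$548.50

E[u] = 0.38·√625 + 0.58·√484 + 0.04·√841 = 0.38·25 + 0.58·22 + 0.04·29 = 23.42
CE = (23.42)² = 548.4964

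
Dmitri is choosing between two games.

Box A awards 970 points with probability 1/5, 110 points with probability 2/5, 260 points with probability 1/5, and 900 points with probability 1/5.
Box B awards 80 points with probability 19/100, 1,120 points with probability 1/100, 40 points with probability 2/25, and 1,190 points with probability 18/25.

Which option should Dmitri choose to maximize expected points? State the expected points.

Box A = 1/5 × 970 + 2/5 × 110 + 1/5 × 260 + 1/5 × 900 = 194 + 44 + 52 + 180 = 470
Box B = 19/100 × 80 + 1/100 × 1120 + 2/25 × 40 + 18/25 × 1190 = 15.2 + 11.2 + 3.2 + 856.8 = 886.4

Box B (886.4 points)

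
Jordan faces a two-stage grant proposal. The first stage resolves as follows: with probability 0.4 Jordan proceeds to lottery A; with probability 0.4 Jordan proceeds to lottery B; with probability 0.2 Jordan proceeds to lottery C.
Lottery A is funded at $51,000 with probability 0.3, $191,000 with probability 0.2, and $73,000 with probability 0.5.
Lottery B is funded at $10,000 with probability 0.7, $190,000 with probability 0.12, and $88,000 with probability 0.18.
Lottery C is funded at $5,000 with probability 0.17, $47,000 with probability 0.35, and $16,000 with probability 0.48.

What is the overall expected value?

EV(A) = 0.3 × 51000 + 0.2 × 191000 + 0.5 × 73000 = 15300 + 38200 + 36500 = 90000
EV(B) = 0.7 × 10000 + 0.12 × 190000 + 0.18 × 88000 = 7000 + 22800 + 15840 = 45640
EV(C) = 0.17 × 5000 + 0.35 × 47000 + 0.48 × 16000 = 850 + 16450 + 7680 = 24980
Overall = 0.4 × 90000 + 0.4 × 45640 + 0.2 × 24980 = 36000 + 18256 + 4996 = 59252

$59,252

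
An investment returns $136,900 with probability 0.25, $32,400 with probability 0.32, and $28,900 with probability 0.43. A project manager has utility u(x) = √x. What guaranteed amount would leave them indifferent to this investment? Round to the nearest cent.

E[u] = 0.25·√136900 + 0.32·√32400 + 0.43·√28900 = 0.25·370 + 0.32·180 + 0.43·170 = 223.2
CE = (223.2)² = 49818.24

$49,818.24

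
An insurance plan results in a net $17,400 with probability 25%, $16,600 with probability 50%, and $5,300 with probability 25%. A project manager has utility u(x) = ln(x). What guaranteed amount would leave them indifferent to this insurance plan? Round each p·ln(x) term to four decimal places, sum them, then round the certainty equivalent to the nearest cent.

$12,627.09

E[u] = 0.25·ln(17400) + 0.5·ln(16600) + 0.25·ln(5300) = 2.4411 + 4.8586 + 2.1439 = 9.4436
CE = e^9.4436 ≈ 12627.09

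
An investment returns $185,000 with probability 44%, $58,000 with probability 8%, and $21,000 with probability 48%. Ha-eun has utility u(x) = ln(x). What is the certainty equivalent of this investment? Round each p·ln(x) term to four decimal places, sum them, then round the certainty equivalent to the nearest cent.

$59,337.69

E[u] = 0.44·ln(185000) + 0.08·ln(58000) + 0.48·ln(21000) = 5.3364 + 0.8775 + 4.7771 = 10.9910
CE = e^10.9910 ≈ 59337.69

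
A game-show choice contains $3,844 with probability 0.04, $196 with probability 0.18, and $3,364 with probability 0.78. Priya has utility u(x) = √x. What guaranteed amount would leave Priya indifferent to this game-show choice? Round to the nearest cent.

$2,524.06

E[u] = 0.04·√3844 + 0.18·√196 + 0.78·√3364 = 0.04·62 + 0.18·14 + 0.78·58 = 50.24
CE = (50.24)² = 2524.0576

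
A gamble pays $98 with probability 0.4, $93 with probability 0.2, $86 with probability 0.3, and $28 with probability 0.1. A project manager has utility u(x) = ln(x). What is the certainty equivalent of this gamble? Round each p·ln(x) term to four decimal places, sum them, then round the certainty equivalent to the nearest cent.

E[u] = 0.4·ln(98) + 0.2·ln(93) + 0.3·ln(86) + 0.1·ln(28) = 1.8340 + 0.9065 + 1.3363 + 0.3332 = 4.4100
CE = e^4.4100 ≈ 82.27

$82.27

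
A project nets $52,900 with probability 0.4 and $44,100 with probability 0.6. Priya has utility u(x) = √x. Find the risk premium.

$96

E[u] = 0.4·√52900 + 0.6·√44100 = 0.4·230 + 0.6·210 = 218
CE = (218)² = 47524
Risk premium = EV − CE = 47620 − 47524 = 96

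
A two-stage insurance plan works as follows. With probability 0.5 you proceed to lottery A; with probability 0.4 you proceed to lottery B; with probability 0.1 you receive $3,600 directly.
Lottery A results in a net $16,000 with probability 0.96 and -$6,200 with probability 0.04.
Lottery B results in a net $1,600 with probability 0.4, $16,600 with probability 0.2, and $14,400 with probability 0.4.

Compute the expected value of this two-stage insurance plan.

EV(A) = 0.96 × 16000 + 0.04 × (-6200) = 15360 − 248 = 15112
EV(B) = 0.4 × 1600 + 0.2 × 16600 + 0.4 × 14400 = 640 + 3320 + 5760 = 9720
Branch C: 3600 (certain)
Overall = 0.5 × 15112 + 0.4 × 9720 + 0.1 × 3600 = 7556 + 3888 + 360 = 11804

$11,804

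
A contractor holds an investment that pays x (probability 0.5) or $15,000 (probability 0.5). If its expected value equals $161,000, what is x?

x = $307,000

0.5·x + 0.5·15000 = 161000
0.5·x = 161000 − 7500 = 153500
x = 153500 / 0.5 = 307000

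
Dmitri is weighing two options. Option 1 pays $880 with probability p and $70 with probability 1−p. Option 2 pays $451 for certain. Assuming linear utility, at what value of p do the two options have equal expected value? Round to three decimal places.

p = 0.470

p·880 + (1−p)·70 = 451
810p + 70 = 451
p = (451 − 70) / 810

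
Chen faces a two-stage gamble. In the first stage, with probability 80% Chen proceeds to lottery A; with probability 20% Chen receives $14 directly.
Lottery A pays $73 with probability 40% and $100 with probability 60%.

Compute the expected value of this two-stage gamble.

$74.16

EV(A) = 0.4 × 73 + 0.6 × 100 = 29.2 + 60 = 89.2
Branch B: 14 (certain)
Overall = 0.8 × 89.2 + 0.2 × 14 = 71.36 + 2.8 = 74.16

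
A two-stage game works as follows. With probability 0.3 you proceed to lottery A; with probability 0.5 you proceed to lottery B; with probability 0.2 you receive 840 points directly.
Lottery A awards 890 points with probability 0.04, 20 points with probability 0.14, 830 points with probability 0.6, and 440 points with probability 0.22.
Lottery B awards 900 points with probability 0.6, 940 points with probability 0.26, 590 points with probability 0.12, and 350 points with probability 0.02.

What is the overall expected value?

EV(A) = 0.04 × 890 + 0.14 × 20 + 0.6 × 830 + 0.22 × 440 = 35.6 + 2.8 + 498 + 96.8 = 633.2
EV(B) = 0.6 × 900 + 0.26 × 940 + 0.12 × 590 + 0.02 × 350 = 540 + 244.4 + 70.8 + 7 = 862.2
Branch C: 840 (certain)
Overall = 0.3 × 633.2 + 0.5 × 862.2 + 0.2 × 840 = 189.96 + 431.1 + 168 = 789.06

789.06 points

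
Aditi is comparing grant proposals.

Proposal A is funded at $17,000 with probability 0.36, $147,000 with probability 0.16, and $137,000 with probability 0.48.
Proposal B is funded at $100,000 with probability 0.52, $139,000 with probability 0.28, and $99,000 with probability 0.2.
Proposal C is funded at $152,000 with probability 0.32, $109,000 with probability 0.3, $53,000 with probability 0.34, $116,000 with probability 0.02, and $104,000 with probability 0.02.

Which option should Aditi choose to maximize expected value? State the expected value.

Proposal B ($110,720)

Proposal A = 0.36 × 17000 + 0.16 × 147000 + 0.48 × 137000 = 6120 + 23520 + 65760 = 95400
Proposal B = 0.52 × 100000 + 0.28 × 139000 + 0.2 × 99000 = 52000 + 38920 + 19800 = 110720
Proposal C = 0.32 × 152000 + 0.3 × 109000 + 0.34 × 53000 + 0.02 × 116000 + 0.02 × 104000 = 48640 + 32700 + 18020 + 2320 + 2080 = 103760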